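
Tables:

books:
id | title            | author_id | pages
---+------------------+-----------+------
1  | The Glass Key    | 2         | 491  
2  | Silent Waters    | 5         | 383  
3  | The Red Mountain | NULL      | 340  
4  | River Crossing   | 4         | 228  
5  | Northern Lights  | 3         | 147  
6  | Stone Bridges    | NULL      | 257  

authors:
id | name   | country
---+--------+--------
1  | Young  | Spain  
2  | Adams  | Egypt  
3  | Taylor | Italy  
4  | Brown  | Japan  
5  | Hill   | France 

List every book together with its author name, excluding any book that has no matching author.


INNER JOIN keeps only books rows whose author_id matches an id in authors. Walk through each book:
  - book 1 (The Glass Key): author_id=2 -> matches Adams
  - book 2 (Silent Waters): author_id=5 -> matches Hill
  - book 3 (The Red Mountain): author_id=NULL, no match -> dropped
  - book 4 (River Crossing): author_id=4 -> matches Brown
  - book 5 (Northern Lights): author_id=3 -> matches Taylor
  - book 6 (Stone Bridges): author_id=NULL, no match -> dropped
So 2 of 6 rows are dropped.

SQL:
SELECT a.title, b.name AS author
FROM books a
INNER JOIN authors b ON a.author_id = b.id

Result:
title           | author
----------------+-------
The Glass Key   | Adams 
Silent Waters   | Hill  
River Crossing  | Brown 
Northern Lights | Taylor


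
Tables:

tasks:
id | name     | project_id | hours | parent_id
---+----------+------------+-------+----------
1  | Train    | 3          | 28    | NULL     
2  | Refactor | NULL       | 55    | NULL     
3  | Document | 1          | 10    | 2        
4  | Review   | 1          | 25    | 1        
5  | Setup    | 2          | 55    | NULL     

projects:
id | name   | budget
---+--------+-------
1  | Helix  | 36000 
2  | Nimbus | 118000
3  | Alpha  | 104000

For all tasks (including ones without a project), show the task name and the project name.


LEFT JOIN keeps every row from tasks (the left table); where project_id has no match in projects, the project columns become NULL. Walk through each task:
  - task 1 (Train): project_id=3 -> matches Alpha
  - task 2 (Refactor): project_id=NULL, no match -> kept with NULL
  - task 3 (Document): project_id=1 -> matches Helix
  - task 4 (Review): project_id=1 -> matches Helix
  - task 5 (Setup): project_id=2 -> matches Nimbus
All 5 rows appear; 1 has NULL project.

SQL:
SELECT a.name, b.name AS project
FROM tasks a
LEFT JOIN projects b ON a.project_id = b.id

Result:
name     | project
---------+--------
Train    | Alpha  
Refactor | NULL   
Document | Helix  
Review   | Helix  
Setup    | Nimbus 


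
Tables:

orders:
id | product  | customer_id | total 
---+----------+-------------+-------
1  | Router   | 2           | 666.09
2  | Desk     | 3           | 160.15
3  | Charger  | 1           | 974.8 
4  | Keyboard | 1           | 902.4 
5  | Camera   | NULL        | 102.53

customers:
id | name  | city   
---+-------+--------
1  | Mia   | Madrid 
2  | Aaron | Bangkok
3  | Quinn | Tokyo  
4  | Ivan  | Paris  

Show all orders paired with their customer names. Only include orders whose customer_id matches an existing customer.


INNER JOIN keeps only orders rows whose customer_id matches an id in customers. Walk through each order:
  - order 1 (Router): customer_id=2 -> matches Aaron
  - order 2 (Desk): customer_id=3 -> matches Quinn
  - order 3 (Charger): customer_id=1 -> matches Mia
  - order 4 (Keyboard): customer_id=1 -> matches Mia
  - order 5 (Camera): customer_id=NULL, no match -> dropped
So 1 of 5 rows is dropped.

SQL:
SELECT a.product, b.name AS customer
FROM orders a
INNER JOIN customers b ON a.customer_id = b.id

Result:
product  | customer
---------+---------
Router   | Aaron   
Desk     | Quinn   
Charger  | Mia     
Keyboard | Mia     


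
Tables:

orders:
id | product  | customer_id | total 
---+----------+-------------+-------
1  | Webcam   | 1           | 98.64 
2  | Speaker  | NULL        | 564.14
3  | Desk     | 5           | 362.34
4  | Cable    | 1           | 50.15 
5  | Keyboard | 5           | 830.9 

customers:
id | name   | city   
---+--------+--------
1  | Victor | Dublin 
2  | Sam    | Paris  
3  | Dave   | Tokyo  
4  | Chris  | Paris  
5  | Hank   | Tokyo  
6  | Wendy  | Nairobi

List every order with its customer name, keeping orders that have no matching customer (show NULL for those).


LEFT JOIN keeps every row from orders (the left table); where customer_id has no match in customers, the customer columns become NULL. Walk through each order:
  - order 1 (Webcam): customer_id=1 -> matches Victor
  - order 2 (Speaker): customer_id=NULL, no match -> kept with NULL
  - order 3 (Desk): customer_id=5 -> matches Hank
  - order 4 (Cable): customer_id=1 -> matches Victor
  - order 5 (Keyboard): customer_id=5 -> matches Hank
All 5 rows appear; 1 has NULL customer.

SQL:
SELECT a.product, b.name AS customer
FROM orders a
LEFT JOIN customers b ON a.customer_id = b.id

Result:
product  | customer
---------+---------
Webcam   | Victor  
Speaker  | NULL    
Desk     | Hank    
Cable    | Victor  
Keyboard | Hank    


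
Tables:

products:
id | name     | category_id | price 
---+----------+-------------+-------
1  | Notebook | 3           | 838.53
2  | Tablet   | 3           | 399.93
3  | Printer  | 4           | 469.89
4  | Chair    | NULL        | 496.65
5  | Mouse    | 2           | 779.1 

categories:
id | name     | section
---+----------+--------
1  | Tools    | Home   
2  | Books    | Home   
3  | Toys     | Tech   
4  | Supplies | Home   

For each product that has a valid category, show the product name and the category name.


INNER JOIN keeps only products rows whose category_id matches an id in categories. Walk through each product:
  - product 1 (Notebook): category_id=3 -> matches Toys
  - product 2 (Tablet): category_id=3 -> matches Toys
  - product 3 (Printer): category_id=4 -> matches Supplies
  - product 4 (Chair): category_id=NULL, no match -> dropped
  - product 5 (Mouse): category_id=2 -> matches Books
So 1 of 5 rows is dropped.

SQL:
SELECT a.name, b.name AS category
FROM products a
INNER JOIN categories b ON a.category_id = b.id

Result:
name     | category
---------+---------
Notebook | Toys    
Tablet   | Toys    
Printer  | Supplies
Mouse    | Books   


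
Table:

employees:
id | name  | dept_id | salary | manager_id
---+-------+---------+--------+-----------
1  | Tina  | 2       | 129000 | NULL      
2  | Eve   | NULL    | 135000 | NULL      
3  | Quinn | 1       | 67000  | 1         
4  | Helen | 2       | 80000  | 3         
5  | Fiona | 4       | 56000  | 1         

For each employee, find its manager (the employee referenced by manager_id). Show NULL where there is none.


This is a self-join: employees is joined to a second copy of itself, matching each row's manager_id to another row's id. Use LEFT JOIN so rows with manager_id=NULL are kept.
  - employee 1 (Tina): manager_id=NULL -> NULL
  - employee 2 (Eve): manager_id=NULL -> NULL
  - employee 3 (Quinn): manager_id=1 -> Tina
  - employee 4 (Helen): manager_id=3 -> Quinn
  - employee 5 (Fiona): manager_id=1 -> Tina

SQL:
SELECT a.name AS item, b.name AS manager
FROM employees a
LEFT JOIN employees b ON a.manager_id = b.id

Result:
item  | manager
------+--------
Tina  | NULL   
Eve   | NULL   
Quinn | Tina   
Helen | Quinn  
Fiona | Tina   


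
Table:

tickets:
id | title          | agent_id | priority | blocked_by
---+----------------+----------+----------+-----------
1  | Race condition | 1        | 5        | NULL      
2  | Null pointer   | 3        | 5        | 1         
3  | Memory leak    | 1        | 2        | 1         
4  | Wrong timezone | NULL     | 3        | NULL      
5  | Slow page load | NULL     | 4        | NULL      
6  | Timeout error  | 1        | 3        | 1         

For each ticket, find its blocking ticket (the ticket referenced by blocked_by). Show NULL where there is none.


This is a self-join: tickets is joined to a second copy of itself, matching each row's blocked_by to another row's id. Use LEFT JOIN so rows with blocked_by=NULL are kept.
  - ticket 1 (Race condition): blocked_by=NULL -> NULL
  - ticket 2 (Null pointer): blocked_by=1 -> Race condition
  - ticket 3 (Memory leak): blocked_by=1 -> Race condition
  - ticket 4 (Wrong timezone): blocked_by=NULL -> NULL
  - ticket 5 (Slow page load): blocked_by=NULL -> NULL
  - ticket 6 (Timeout error): blocked_by=1 -> Race condition

SQL:
SELECT a.title AS item, b.title AS blocked_by
FROM tickets a
LEFT JOIN tickets b ON a.blocked_by = b.id

Result:
item           | blocked_by    
---------------+---------------
Race condition | NULL          
Null pointer   | Race condition
Memory leak    | Race condition
Wrong timezone | NULL          
Slow page load | NULL          
Timeout error  | Race condition


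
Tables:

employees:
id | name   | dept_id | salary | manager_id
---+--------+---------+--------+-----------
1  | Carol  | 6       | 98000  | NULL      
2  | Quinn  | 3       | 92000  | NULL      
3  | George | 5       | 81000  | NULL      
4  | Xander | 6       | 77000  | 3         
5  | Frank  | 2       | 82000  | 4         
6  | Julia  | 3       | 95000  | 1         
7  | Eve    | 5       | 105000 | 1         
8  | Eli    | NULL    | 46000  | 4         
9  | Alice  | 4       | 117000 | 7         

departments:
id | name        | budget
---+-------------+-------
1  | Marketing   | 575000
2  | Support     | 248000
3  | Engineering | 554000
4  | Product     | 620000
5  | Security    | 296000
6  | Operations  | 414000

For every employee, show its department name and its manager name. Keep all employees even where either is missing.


Two LEFT JOINs from the same base table employees: one to departments via dept_id, one to employees itself via manager_id. Both are LEFT so every employee is preserved.
Match against departments:
  - employee 1 (Carol): dept_id=6 -> matches Operations
  - employee 2 (Quinn): dept_id=3 -> matches Engineering
  - employee 3 (George): dept_id=5 -> matches Security
  - employee 4 (Xander): dept_id=6 -> matches Operations
  - employee 5 (Frank): dept_id=2 -> matches Support
  - employee 6 (Julia): dept_id=3 -> matches Engineering
  - employee 7 (Eve): dept_id=5 -> matches Security
  - employee 8 (Eli): dept_id=NULL, no match -> kept with NULL
  - employee 9 (Alice): dept_id=4 -> matches Product
Match against employees (self):
  - employee 1 (Carol): manager_id=NULL -> NULL
  - employee 2 (Quinn): manager_id=NULL -> NULL
  - employee 3 (George): manager_id=NULL -> NULL
  - employee 4 (Xander): manager_id=3 -> George
  - employee 5 (Frank): manager_id=4 -> Xander
  - employee 6 (Julia): manager_id=1 -> Carol
  - employee 7 (Eve): manager_id=1 -> Carol
  - employee 8 (Eli): manager_id=4 -> Xander
  - employee 9 (Alice): manager_id=7 -> Eve

SQL:
SELECT a.name, b.name AS department, c.name AS manager
FROM employees a
LEFT JOIN departments b ON a.dept_id = b.id
LEFT JOIN employees c ON a.manager_id = c.id

Result:
name   | department  | manager
-------+-------------+--------
Carol  | Operations  | NULL   
Quinn  | Engineering | NULL   
George | Security    | NULL   
Xander | Operations  | George 
Frank  | Support     | Xander 
Julia  | Engineering | Carol  
Eve    | Security    | Carol  
Eli    | NULL        | Xander 
Alice  | Product     | Eve    


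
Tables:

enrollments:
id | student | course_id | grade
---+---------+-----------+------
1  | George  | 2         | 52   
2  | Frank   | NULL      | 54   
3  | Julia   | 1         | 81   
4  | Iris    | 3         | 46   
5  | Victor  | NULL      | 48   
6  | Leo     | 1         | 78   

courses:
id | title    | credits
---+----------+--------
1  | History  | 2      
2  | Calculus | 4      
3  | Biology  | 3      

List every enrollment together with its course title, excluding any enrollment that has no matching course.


INNER JOIN keeps only enrollments rows whose course_id matches an id in courses. Walk through each enrollment:
  - enrollment 1 (George): course_id=2 -> matches Calculus
  - enrollment 2 (Frank): course_id=NULL, no match -> dropped
  - enrollment 3 (Julia): course_id=1 -> matches History
  - enrollment 4 (Iris): course_id=3 -> matches Biology
  - enrollment 5 (Victor): course_id=NULL, no match -> dropped
  - enrollment 6 (Leo): course_id=1 -> matches History
So 2 of 6 rows are dropped.

SQL:
SELECT a.student, b.title AS course
FROM enrollments a
INNER JOIN courses b ON a.course_id = b.id

Result:
student | course  
--------+---------
George  | Calculus
Julia   | History 
Iris    | Biology 
Leo     | History 


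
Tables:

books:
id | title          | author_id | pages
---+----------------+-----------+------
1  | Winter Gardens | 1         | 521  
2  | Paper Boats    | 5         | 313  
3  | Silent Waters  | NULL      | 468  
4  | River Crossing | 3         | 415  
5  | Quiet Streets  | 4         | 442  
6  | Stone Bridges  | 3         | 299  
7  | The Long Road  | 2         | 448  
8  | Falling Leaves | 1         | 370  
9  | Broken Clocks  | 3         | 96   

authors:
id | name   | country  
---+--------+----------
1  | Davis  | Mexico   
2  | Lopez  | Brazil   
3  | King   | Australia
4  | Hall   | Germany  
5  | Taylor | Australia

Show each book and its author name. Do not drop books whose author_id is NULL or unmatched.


LEFT JOIN keeps every row from books (the left table); where author_id has no match in authors, the author columns become NULL. Walk through each book:
  - book 1 (Winter Gardens): author_id=1 -> matches Davis
  - book 2 (Paper Boats): author_id=5 -> matches Taylor
  - book 3 (Silent Waters): author_id=NULL, no match -> kept with NULL
  - book 4 (River Crossing): author_id=3 -> matches King
  - book 5 (Quiet Streets): author_id=4 -> matches Hall
  - book 6 (Stone Bridges): author_id=3 -> matches King
  - book 7 (The Long Road): author_id=2 -> matches Lopez
  - book 8 (Falling Leaves): author_id=1 -> matches Davis
  - book 9 (Broken Clocks): author_id=3 -> matches King
All 9 rows appear; 1 has NULL author.

SQL:
SELECT a.title, b.name AS author
FROM books a
LEFT JOIN authors b ON a.author_id = b.id

Result:
title          | author
---------------+-------
Winter Gardens | Davis 
Paper Boats    | Taylor
Silent Waters  | NULL  
River Crossing | King  
Quiet Streets  | Hall  
Stone Bridges  | King  
The Long Road  | Lopez 
Falling Leaves | Davis 
Broken Clocks  | King  


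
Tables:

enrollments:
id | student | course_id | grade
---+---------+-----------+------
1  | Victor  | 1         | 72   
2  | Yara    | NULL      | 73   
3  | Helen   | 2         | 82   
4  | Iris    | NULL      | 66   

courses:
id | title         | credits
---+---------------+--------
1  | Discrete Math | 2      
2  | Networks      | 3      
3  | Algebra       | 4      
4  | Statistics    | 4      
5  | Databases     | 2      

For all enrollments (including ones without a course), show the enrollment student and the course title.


LEFT JOIN keeps every row from enrollments (the left table); where course_id has no match in courses, the course columns become NULL. Walk through each enrollment:
  - enrollment 1 (Victor): course_id=1 -> matches Discrete Math
  - enrollment 2 (Yara): course_id=NULL, no match -> kept with NULL
  - enrollment 3 (Helen): course_id=2 -> matches Networks
  - enrollment 4 (Iris): course_id=NULL, no match -> kept with NULL
All 4 rows appear; 2 have NULL course.

SQL:
SELECT a.student, b.title AS course
FROM enrollments a
LEFT JOIN courses b ON a.course_id = b.id

Result:
student | course       
--------+--------------
Victor  | Discrete Math
Yara    | NULL         
Helen   | Networks     
Iris    | NULL         


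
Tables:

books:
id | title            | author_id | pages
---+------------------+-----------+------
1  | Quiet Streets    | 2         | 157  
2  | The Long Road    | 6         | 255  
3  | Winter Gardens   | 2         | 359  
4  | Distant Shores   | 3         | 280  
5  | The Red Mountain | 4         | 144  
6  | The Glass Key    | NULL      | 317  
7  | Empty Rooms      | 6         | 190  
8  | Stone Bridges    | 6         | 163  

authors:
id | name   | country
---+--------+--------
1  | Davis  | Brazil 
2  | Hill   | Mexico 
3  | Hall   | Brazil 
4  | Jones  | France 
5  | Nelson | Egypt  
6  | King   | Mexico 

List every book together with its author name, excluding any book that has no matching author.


INNER JOIN keeps only books rows whose author_id matches an id in authors. Walk through each book:
  - book 1 (Quiet Streets): author_id=2 -> matches Hill
  - book 2 (The Long Road): author_id=6 -> matches King
  - book 3 (Winter Gardens): author_id=2 -> matches Hill
  - book 4 (Distant Shores): author_id=3 -> matches Hall
  - book 5 (The Red Mountain): author_id=4 -> matches Jones
  - book 6 (The Glass Key): author_id=NULL, no match -> dropped
  - book 7 (Empty Rooms): author_id=6 -> matches King
  - book 8 (Stone Bridges): author_id=6 -> matches King
So 1 of 8 rows is dropped.

SQL:
SELECT a.title, b.name AS author
FROM books a
INNER JOIN authors b ON a.author_id = b.id

Result:
title            | author
-----------------+-------
Quiet Streets    | Hill  
The Long Road    | King  
Winter Gardens   | Hill  
Distant Shores   | Hall  
The Red Mountain | Jones 
Empty Rooms      | King  
Stone Bridges    | King  


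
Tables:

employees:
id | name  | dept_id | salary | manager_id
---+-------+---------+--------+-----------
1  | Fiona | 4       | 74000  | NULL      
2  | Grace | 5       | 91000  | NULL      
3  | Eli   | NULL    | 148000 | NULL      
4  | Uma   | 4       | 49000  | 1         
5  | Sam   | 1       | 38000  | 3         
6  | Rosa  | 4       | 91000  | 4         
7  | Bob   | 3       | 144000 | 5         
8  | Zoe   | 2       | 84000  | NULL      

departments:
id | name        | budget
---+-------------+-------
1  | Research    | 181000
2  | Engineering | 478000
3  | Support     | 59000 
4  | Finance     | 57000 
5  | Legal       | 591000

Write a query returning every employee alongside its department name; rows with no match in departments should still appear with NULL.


LEFT JOIN keeps every row from employees (the left table); where dept_id has no match in departments, the department columns become NULL. Walk through each employee:
  - employee 1 (Fiona): dept_id=4 -> matches Finance
  - employee 2 (Grace): dept_id=5 -> matches Legal
  - employee 3 (Eli): dept_id=NULL, no match -> kept with NULL
  - employee 4 (Uma): dept_id=4 -> matches Finance
  - employee 5 (Sam): dept_id=1 -> matches Research
  - employee 6 (Rosa): dept_id=4 -> matches Finance
  - employee 7 (Bob): dept_id=3 -> matches Support
  - employee 8 (Zoe): dept_id=2 -> matches Engineering
All 8 rows appear; 1 has NULL department.

SQL:
SELECT a.name, b.name AS department
FROM employees a
LEFT JOIN departments b ON a.dept_id = b.id

Result:
name  | department 
------+------------
Fiona | Finance    
Grace | Legal      
Eli   | NULL       
Uma   | Finance    
Sam   | Research   
Rosa  | Finance    
Bob   | Support    
Zoe   | Engineering


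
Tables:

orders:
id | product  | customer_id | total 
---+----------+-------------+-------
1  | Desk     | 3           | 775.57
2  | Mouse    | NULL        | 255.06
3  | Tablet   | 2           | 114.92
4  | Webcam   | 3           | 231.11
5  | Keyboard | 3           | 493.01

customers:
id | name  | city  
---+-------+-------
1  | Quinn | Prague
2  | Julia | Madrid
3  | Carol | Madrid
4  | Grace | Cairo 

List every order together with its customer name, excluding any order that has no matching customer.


INNER JOIN keeps only orders rows whose customer_id matches an id in customers. Walk through each order:
  - order 1 (Desk): customer_id=3 -> matches Carol
  - order 2 (Mouse): customer_id=NULL, no match -> dropped
  - order 3 (Tablet): customer_id=2 -> matches Julia
  - order 4 (Webcam): customer_id=3 -> matches Carol
  - order 5 (Keyboard): customer_id=3 -> matches Carol
So 1 of 5 rows is dropped.

SQL:
SELECT a.product, b.name AS customer
FROM orders a
INNER JOIN customers b ON a.customer_id = b.id

Result:
product  | customer
---------+---------
Desk     | Carol   
Tablet   | Julia   
Webcam   | Carol   
Keyboard | Carol   


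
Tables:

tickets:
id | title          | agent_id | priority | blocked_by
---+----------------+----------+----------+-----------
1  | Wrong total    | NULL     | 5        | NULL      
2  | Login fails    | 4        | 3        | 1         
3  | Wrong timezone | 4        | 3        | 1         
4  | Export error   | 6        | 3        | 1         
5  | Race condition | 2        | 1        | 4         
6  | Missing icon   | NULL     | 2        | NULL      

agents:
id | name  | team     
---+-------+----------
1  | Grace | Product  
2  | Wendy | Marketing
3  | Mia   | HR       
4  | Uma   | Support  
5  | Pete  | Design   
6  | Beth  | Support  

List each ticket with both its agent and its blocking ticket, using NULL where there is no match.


Two LEFT JOINs from the same base table tickets: one to agents via agent_id, one to tickets itself via blocked_by. Both are LEFT so every ticket is preserved.
Match against agents:
  - ticket 1 (Wrong total): agent_id=NULL, no match -> kept with NULL
  - ticket 2 (Login fails): agent_id=4 -> matches Uma
  - ticket 3 (Wrong timezone): agent_id=4 -> matches Uma
  - ticket 4 (Export error): agent_id=6 -> matches Beth
  - ticket 5 (Race condition): agent_id=2 -> matches Wendy
  - ticket 6 (Missing icon): agent_id=NULL, no match -> kept with NULL
Match against tickets (self):
  - ticket 1 (Wrong total): blocked_by=NULL -> NULL
  - ticket 2 (Login fails): blocked_by=1 -> Wrong total
  - ticket 3 (Wrong timezone): blocked_by=1 -> Wrong total
  - ticket 4 (Export error): blocked_by=1 -> Wrong total
  - ticket 5 (Race condition): blocked_by=4 -> Export error
  - ticket 6 (Missing icon): blocked_by=NULL -> NULL

SQL:
SELECT a.title, b.name AS agent, c.title AS blocked_by
FROM tickets a
LEFT JOIN agents b ON a.agent_id = b.id
LEFT JOIN tickets c ON a.blocked_by = c.id

Result:
title          | agent | blocked_by  
---------------+-------+-------------
Wrong total    | NULL  | NULL        
Login fails    | Uma   | Wrong total 
Wrong timezone | Uma   | Wrong total 
Export error   | Beth  | Wrong total 
Race condition | Wendy | Export error
Missing icon   | NULL  | NULL        


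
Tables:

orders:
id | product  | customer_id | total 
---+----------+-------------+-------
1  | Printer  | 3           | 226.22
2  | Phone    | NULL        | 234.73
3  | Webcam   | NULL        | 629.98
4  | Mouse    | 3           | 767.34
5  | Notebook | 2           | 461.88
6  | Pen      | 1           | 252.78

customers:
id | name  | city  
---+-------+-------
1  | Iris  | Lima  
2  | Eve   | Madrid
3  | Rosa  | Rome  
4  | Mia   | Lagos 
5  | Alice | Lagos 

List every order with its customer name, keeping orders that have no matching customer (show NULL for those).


LEFT JOIN keeps every row from orders (the left table); where customer_id has no match in customers, the customer columns become NULL. Walk through each order:
  - order 1 (Printer): customer_id=3 -> matches Rosa
  - order 2 (Phone): customer_id=NULL, no match -> kept with NULL
  - order 3 (Webcam): customer_id=NULL, no match -> kept with NULL
  - order 4 (Mouse): customer_id=3 -> matches Rosa
  - order 5 (Notebook): customer_id=2 -> matches Eve
  - order 6 (Pen): customer_id=1 -> matches Iris
All 6 rows appear; 2 have NULL customer.

SQL:
SELECT a.product, b.name AS customer
FROM orders a
LEFT JOIN customers b ON a.customer_id = b.id

Result:
product  | customer
---------+---------
Printer  | Rosa    
Phone    | NULL    
Webcam   | NULL    
Mouse    | Rosa    
Notebook | Eve     
Pen      | Iris    


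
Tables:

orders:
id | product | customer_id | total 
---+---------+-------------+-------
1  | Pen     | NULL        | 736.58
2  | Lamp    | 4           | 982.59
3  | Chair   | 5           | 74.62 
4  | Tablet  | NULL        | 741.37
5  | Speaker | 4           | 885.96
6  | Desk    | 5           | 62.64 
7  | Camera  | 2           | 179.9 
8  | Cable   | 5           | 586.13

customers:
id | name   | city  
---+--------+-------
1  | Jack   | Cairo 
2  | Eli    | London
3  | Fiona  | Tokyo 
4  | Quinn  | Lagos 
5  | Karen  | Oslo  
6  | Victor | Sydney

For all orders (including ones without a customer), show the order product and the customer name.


LEFT JOIN keeps every row from orders (the left table); where customer_id has no match in customers, the customer columns become NULL. Walk through each order:
  - order 1 (Pen): customer_id=NULL, no match -> kept with NULL
  - order 2 (Lamp): customer_id=4 -> matches Quinn
  - order 3 (Chair): customer_id=5 -> matches Karen
  - order 4 (Tablet): customer_id=NULL, no match -> kept with NULL
  - order 5 (Speaker): customer_id=4 -> matches Quinn
  - order 6 (Desk): customer_id=5 -> matches Karen
  - order 7 (Camera): customer_id=2 -> matches Eli
  - order 8 (Cable): customer_id=5 -> matches Karen
All 8 rows appear; 2 have NULL customer.

SQL:
SELECT a.product, b.name AS customer
FROM orders a
LEFT JOIN customers b ON a.customer_id = b.id

Result:
product | customer
--------+---------
Pen     | NULL    
Lamp    | Quinn   
Chair   | Karen   
Tablet  | NULL    
Speaker | Quinn   
Desk    | Karen   
Camera  | Eli     
Cable   | Karen   


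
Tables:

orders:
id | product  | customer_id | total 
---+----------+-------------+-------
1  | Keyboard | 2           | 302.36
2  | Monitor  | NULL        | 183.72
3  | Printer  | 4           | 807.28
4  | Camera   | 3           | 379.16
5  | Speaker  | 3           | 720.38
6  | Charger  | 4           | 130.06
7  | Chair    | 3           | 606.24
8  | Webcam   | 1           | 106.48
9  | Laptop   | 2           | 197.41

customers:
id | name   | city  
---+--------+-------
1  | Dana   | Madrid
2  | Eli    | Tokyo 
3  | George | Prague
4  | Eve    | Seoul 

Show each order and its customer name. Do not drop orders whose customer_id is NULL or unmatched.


LEFT JOIN keeps every row from orders (the left table); where customer_id has no match in customers, the customer columns become NULL. Walk through each order:
  - order 1 (Keyboard): customer_id=2 -> matches Eli
  - order 2 (Monitor): customer_id=NULL, no match -> kept with NULL
  - order 3 (Printer): customer_id=4 -> matches Eve
  - order 4 (Camera): customer_id=3 -> matches George
  - order 5 (Speaker): customer_id=3 -> matches George
  - order 6 (Charger): customer_id=4 -> matches Eve
  - order 7 (Chair): customer_id=3 -> matches George
  - order 8 (Webcam): customer_id=1 -> matches Dana
  - order 9 (Laptop): customer_id=2 -> matches Eli
All 9 rows appear; 1 has NULL customer.

SQL:
SELECT a.product, b.name AS customer
FROM orders a
LEFT JOIN customers b ON a.customer_id = b.id

Result:
product  | customer
---------+---------
Keyboard | Eli     
Monitor  | NULL    
Printer  | Eve     
Camera   | George  
Speaker  | George  
Charger  | Eve     
Chair    | George  
Webcam   | Dana    
Laptop   | Eli     


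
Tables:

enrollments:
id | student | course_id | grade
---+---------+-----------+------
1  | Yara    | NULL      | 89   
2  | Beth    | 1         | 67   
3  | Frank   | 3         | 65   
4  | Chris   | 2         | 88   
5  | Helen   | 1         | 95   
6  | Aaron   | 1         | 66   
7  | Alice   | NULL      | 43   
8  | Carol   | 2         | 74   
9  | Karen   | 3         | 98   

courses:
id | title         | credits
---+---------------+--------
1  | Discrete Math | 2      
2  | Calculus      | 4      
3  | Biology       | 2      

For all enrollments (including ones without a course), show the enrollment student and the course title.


LEFT JOIN keeps every row from enrollments (the left table); where course_id has no match in courses, the course columns become NULL. Walk through each enrollment:
  - enrollment 1 (Yara): course_id=NULL, no match -> kept with NULL
  - enrollment 2 (Beth): course_id=1 -> matches Discrete Math
  - enrollment 3 (Frank): course_id=3 -> matches Biology
  - enrollment 4 (Chris): course_id=2 -> matches Calculus
  - enrollment 5 (Helen): course_id=1 -> matches Discrete Math
  - enrollment 6 (Aaron): course_id=1 -> matches Discrete Math
  - enrollment 7 (Alice): course_id=NULL, no match -> kept with NULL
  - enrollment 8 (Carol): course_id=2 -> matches Calculus
  - enrollment 9 (Karen): course_id=3 -> matches Biology
All 9 rows appear; 2 have NULL course.

SQL:
SELECT a.student, b.title AS course
FROM enrollments a
LEFT JOIN courses b ON a.course_id = b.id

Result:
student | course       
--------+--------------
Yara    | NULL         
Beth    | Discrete Math
Frank   | Biology      
Chris   | Calculus     
Helen   | Discrete Math
Aaron   | Discrete Math
Alice   | NULL         
Carol   | Calculus     
Karen   | Biology      


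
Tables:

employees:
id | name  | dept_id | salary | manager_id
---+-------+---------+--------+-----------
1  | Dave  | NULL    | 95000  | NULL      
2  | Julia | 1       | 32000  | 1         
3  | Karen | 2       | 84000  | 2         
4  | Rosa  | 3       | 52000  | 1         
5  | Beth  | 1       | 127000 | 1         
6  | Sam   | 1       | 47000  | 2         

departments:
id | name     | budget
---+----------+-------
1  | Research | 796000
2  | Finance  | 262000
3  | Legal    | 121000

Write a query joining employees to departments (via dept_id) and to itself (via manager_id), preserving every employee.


Two LEFT JOINs from the same base table employees: one to departments via dept_id, one to employees itself via manager_id. Both are LEFT so every employee is preserved.
Match against departments:
  - employee 1 (Dave): dept_id=NULL, no match -> kept with NULL
  - employee 2 (Julia): dept_id=1 -> matches Research
  - employee 3 (Karen): dept_id=2 -> matches Finance
  - employee 4 (Rosa): dept_id=3 -> matches Legal
  - employee 5 (Beth): dept_id=1 -> matches Research
  - employee 6 (Sam): dept_id=1 -> matches Research
Match against employees (self):
  - employee 1 (Dave): manager_id=NULL -> NULL
  - employee 2 (Julia): manager_id=1 -> Dave
  - employee 3 (Karen): manager_id=2 -> Julia
  - employee 4 (Rosa): manager_id=1 -> Dave
  - employee 5 (Beth): manager_id=1 -> Dave
  - employee 6 (Sam): manager_id=2 -> Julia

SQL:
SELECT a.name, b.name AS department, c.name AS manager
FROM employees a
LEFT JOIN departments b ON a.dept_id = b.id
LEFT JOIN employees c ON a.manager_id = c.id

Result:
name  | department | manager
------+------------+--------
Dave  | NULL       | NULL   
Julia | Research   | Dave   
Karen | Finance    | Julia  
Rosa  | Legal      | Dave   
Beth  | Research   | Dave   
Sam   | Research   | Julia  


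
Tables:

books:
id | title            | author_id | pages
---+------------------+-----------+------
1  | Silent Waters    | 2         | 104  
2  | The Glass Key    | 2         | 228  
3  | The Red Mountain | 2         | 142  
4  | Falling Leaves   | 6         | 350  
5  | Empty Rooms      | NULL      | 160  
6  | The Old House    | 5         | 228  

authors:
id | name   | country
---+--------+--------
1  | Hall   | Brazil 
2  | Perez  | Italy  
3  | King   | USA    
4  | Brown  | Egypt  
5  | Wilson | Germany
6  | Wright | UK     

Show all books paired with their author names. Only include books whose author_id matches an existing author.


INNER JOIN keeps only books rows whose author_id matches an id in authors. Walk through each book:
  - book 1 (Silent Waters): author_id=2 -> matches Perez
  - book 2 (The Glass Key): author_id=2 -> matches Perez
  - book 3 (The Red Mountain): author_id=2 -> matches Perez
  - book 4 (Falling Leaves): author_id=6 -> matches Wright
  - book 5 (Empty Rooms): author_id=NULL, no match -> dropped
  - book 6 (The Old House): author_id=5 -> matches Wilson
So 1 of 6 rows is dropped.

SQL:
SELECT a.title, b.name AS author
FROM books a
INNER JOIN authors b ON a.author_id = b.id

Result:
title            | author
-----------------+-------
Silent Waters    | Perez 
The Glass Key    | Perez 
The Red Mountain | Perez 
Falling Leaves   | Wright
The Old House    | Wilson


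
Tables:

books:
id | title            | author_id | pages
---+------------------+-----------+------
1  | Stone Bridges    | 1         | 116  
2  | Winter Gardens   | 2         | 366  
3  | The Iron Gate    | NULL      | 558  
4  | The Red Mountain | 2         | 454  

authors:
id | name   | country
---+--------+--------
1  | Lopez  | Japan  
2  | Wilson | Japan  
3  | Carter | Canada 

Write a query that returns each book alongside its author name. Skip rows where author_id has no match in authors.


INNER JOIN keeps only books rows whose author_id matches an id in authors. Walk through each book:
  - book 1 (Stone Bridges): author_id=1 -> matches Lopez
  - book 2 (Winter Gardens): author_id=2 -> matches Wilson
  - book 3 (The Iron Gate): author_id=NULL, no match -> dropped
  - book 4 (The Red Mountain): author_id=2 -> matches Wilson
So 1 of 4 rows is dropped.

SQL:
SELECT a.title, b.name AS author
FROM books a
INNER JOIN authors b ON a.author_id = b.id

Result:
title            | author
-----------------+-------
Stone Bridges    | Lopez 
Winter Gardens   | Wilson
The Red Mountain | Wilson


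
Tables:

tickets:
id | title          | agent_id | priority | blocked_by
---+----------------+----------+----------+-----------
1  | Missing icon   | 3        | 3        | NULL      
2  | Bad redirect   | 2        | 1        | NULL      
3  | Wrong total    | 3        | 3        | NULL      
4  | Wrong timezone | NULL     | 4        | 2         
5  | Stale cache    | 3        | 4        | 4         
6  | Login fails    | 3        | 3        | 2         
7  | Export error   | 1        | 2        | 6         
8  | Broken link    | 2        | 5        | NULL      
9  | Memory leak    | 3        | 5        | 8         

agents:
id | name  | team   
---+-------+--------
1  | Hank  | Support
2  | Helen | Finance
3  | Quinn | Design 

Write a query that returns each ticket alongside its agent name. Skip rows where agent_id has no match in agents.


INNER JOIN keeps only tickets rows whose agent_id matches an id in agents. Walk through each ticket:
  - ticket 1 (Missing icon): agent_id=3 -> matches Quinn
  - ticket 2 (Bad redirect): agent_id=2 -> matches Helen
  - ticket 3 (Wrong total): agent_id=3 -> matches Quinn
  - ticket 4 (Wrong timezone): agent_id=NULL, no match -> dropped
  - ticket 5 (Stale cache): agent_id=3 -> matches Quinn
  - ticket 6 (Login fails): agent_id=3 -> matches Quinn
  - ticket 7 (Export error): agent_id=1 -> matches Hank
  - ticket 8 (Broken link): agent_id=2 -> matches Helen
  - ticket 9 (Memory leak): agent_id=3 -> matches Quinn
So 1 of 9 rows is dropped.

SQL:
SELECT a.title, b.name AS agent
FROM tickets a
INNER JOIN agents b ON a.agent_id = b.id

Result:
title        | agent
-------------+------
Missing icon | Quinn
Bad redirect | Helen
Wrong total  | Quinn
Stale cache  | Quinn
Login fails  | Quinn
Export error | Hank 
Broken link  | Helen
Memory leak  | Quinn


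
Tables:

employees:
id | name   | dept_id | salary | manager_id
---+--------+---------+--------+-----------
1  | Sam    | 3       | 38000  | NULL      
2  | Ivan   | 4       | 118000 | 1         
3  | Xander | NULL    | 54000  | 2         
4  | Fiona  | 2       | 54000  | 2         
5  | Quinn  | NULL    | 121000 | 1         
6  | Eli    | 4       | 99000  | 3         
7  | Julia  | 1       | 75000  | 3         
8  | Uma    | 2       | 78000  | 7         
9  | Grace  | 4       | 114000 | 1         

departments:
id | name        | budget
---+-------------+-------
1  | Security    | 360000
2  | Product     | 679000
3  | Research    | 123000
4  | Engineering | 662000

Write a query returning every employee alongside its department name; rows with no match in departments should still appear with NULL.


LEFT JOIN keeps every row from employees (the left table); where dept_id has no match in departments, the department columns become NULL. Walk through each employee:
  - employee 1 (Sam): dept_id=3 -> matches Research
  - employee 2 (Ivan): dept_id=4 -> matches Engineering
  - employee 3 (Xander): dept_id=NULL, no match -> kept with NULL
  - employee 4 (Fiona): dept_id=2 -> matches Product
  - employee 5 (Quinn): dept_id=NULL, no match -> kept with NULL
  - employee 6 (Eli): dept_id=4 -> matches Engineering
  - employee 7 (Julia): dept_id=1 -> matches Security
  - employee 8 (Uma): dept_id=2 -> matches Product
  - employee 9 (Grace): dept_id=4 -> matches Engineering
All 9 rows appear; 2 have NULL department.

SQL:
SELECT a.name, b.name AS department
FROM employees a
LEFT JOIN departments b ON a.dept_id = b.id

Result:
name   | department 
-------+------------
Sam    | Research   
Ivan   | Engineering
Xander | NULL       
Fiona  | Product    
Quinn  | NULL       
Eli    | Engineering
Julia  | Security   
Uma    | Product    
Grace  | Engineering


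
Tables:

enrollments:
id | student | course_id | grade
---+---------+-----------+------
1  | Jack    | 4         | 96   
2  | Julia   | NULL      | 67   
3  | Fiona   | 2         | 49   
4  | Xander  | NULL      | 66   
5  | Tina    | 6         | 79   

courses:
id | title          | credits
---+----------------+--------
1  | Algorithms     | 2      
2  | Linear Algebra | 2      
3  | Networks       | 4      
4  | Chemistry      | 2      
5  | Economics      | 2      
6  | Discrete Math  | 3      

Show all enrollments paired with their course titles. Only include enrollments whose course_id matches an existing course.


INNER JOIN keeps only enrollments rows whose course_id matches an id in courses. Walk through each enrollment:
  - enrollment 1 (Jack): course_id=4 -> matches Chemistry
  - enrollment 2 (Julia): course_id=NULL, no match -> dropped
  - enrollment 3 (Fiona): course_id=2 -> matches Linear Algebra
  - enrollment 4 (Xander): course_id=NULL, no match -> dropped
  - enrollment 5 (Tina): course_id=6 -> matches Discrete Math
So 2 of 5 rows are dropped.

SQL:
SELECT a.student, b.title AS course
FROM enrollments a
INNER JOIN courses b ON a.course_id = b.id

Result:
student | course        
--------+---------------
Jack    | Chemistry     
Fiona   | Linear Algebra
Tina    | Discrete Math 


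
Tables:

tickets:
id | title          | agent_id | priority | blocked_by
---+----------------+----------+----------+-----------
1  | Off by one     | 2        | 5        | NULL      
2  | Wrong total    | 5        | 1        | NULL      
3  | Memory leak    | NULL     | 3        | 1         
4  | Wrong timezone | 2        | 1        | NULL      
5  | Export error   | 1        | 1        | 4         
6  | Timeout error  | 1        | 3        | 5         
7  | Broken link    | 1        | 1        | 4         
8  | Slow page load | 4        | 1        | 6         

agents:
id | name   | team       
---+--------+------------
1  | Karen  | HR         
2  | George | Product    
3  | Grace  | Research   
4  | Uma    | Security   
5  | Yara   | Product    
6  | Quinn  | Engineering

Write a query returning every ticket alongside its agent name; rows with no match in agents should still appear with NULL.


LEFT JOIN keeps every row from tickets (the left table); where agent_id has no match in agents, the agent columns become NULL. Walk through each ticket:
  - ticket 1 (Off by one): agent_id=2 -> matches George
  - ticket 2 (Wrong total): agent_id=5 -> matches Yara
  - ticket 3 (Memory leak): agent_id=NULL, no match -> kept with NULL
  - ticket 4 (Wrong timezone): agent_id=2 -> matches George
  - ticket 5 (Export error): agent_id=1 -> matches Karen
  - ticket 6 (Timeout error): agent_id=1 -> matches Karen
  - ticket 7 (Broken link): agent_id=1 -> matches Karen
  - ticket 8 (Slow page load): agent_id=4 -> matches Uma
All 8 rows appear; 1 has NULL agent.

SQL:
SELECT a.title, b.name AS agent
FROM tickets a
LEFT JOIN agents b ON a.agent_id = b.id

Result:
title          | agent 
---------------+-------
Off by one     | George
Wrong total    | Yara  
Memory leak    | NULL  
Wrong timezone | George
Export error   | Karen 
Timeout error  | Karen 
Broken link    | Karen 
Slow page load | Uma   


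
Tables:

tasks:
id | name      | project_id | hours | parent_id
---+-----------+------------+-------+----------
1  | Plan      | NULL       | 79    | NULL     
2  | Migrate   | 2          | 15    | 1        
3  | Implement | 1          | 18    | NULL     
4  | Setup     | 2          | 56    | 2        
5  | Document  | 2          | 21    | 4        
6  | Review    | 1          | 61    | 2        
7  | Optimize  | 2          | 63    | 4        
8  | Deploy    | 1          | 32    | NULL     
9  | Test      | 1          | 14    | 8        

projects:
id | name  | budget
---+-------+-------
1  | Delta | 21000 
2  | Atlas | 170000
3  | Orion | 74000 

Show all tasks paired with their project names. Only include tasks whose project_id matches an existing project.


INNER JOIN keeps only tasks rows whose project_id matches an id in projects. Walk through each task:
  - task 1 (Plan): project_id=NULL, no match -> dropped
  - task 2 (Migrate): project_id=2 -> matches Atlas
  - task 3 (Implement): project_id=1 -> matches Delta
  - task 4 (Setup): project_id=2 -> matches Atlas
  - task 5 (Document): project_id=2 -> matches Atlas
  - task 6 (Review): project_id=1 -> matches Delta
  - task 7 (Optimize): project_id=2 -> matches Atlas
  - task 8 (Deploy): project_id=1 -> matches Delta
  - task 9 (Test): project_id=1 -> matches Delta
So 1 of 9 rows is dropped.

SQL:
SELECT a.name, b.name AS project
FROM tasks a
INNER JOIN projects b ON a.project_id = b.id

Result:
name      | project
----------+--------
Migrate   | Atlas  
Implement | Delta  
Setup     | Atlas  
Document  | Atlas  
Review    | Delta  
Optimize  | Atlas  
Deploy    | Delta  
Test      | Delta  
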